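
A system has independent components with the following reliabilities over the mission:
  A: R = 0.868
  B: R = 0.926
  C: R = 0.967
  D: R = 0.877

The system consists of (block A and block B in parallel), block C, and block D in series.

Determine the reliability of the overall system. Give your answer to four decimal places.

0.8398

Parallel (A and B): 1 − (1 − 0.868000)(1 − 0.926000) = 0.990232
Series ([0.990232], C, and D): 0.990232 × 0.967000 × 0.877000 = 0.8398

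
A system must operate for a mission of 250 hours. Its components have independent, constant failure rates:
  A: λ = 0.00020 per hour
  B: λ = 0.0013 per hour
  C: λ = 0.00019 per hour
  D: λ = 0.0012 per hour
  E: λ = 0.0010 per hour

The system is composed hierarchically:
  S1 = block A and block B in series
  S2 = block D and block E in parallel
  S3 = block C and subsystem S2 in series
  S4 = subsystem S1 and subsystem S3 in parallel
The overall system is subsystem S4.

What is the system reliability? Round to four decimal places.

R(A) = exp(−0.00020 × 250) = 0.951229
R(B) = exp(−0.0013 × 250) = 0.722527
R(C) = exp(−0.00019 × 250) = 0.953610
R(D) = exp(−0.0012 × 250) = 0.740818
R(E) = exp(−0.0010 × 250) = 0.778801
Series (A and B): 0.951229 × 0.722527 = 0.687289
Parallel (D and E): 1 − (1 − 0.740818)(1 − 0.778801) = 0.942669
Series (C and [0.942669]): 0.953610 × 0.942669 = 0.898939
Parallel ([0.687289] and [0.898939]): 1 − (1 − 0.687289)(1 − 0.898939) = 0.9684

0.9684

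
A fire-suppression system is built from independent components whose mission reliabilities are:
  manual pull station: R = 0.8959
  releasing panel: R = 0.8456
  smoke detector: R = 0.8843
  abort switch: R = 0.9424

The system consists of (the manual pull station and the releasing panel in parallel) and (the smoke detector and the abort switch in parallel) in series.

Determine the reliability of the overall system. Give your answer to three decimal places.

Parallel (manual pull station and releasing panel): 1 − (1 − 0.89590)(1 − 0.84560) = 0.98393
Parallel (smoke detector and abort switch): 1 − (1 − 0.88430)(1 − 0.94240) = 0.99334
Series ([0.98393] and [0.99334]): 0.98393 × 0.99334 = 0.977

0.977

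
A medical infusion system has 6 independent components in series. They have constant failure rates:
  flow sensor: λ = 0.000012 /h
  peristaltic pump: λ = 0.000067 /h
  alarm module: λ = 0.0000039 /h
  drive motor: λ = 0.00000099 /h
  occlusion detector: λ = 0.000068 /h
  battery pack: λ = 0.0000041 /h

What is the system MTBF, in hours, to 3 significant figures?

6410

Series of exponential components: λ_sys = Σ λ_i
λ_sys = 0.000012 + 0.000067 + 0.0000039 + 0.00000099 + 0.000068 + 0.0000041 = 1.5599e-04 /h
MTBF = 1 / λ_sys = 6410 h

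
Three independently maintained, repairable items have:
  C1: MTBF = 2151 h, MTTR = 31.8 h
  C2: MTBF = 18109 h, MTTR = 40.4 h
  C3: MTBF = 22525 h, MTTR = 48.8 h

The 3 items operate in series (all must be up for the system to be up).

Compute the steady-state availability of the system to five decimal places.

0.98111

A(C1) = MTBF/(MTBF+MTTR) = 2151/(2151+31.8) = 0.985432
A(C2) = MTBF/(MTBF+MTTR) = 18109/(18109+40.4) = 0.997774
A(C3) = MTBF/(MTBF+MTTR) = 22525/(22525+48.8) = 0.997838
Series availability: 0.985432 × 0.997774 × 0.997838 = 0.98111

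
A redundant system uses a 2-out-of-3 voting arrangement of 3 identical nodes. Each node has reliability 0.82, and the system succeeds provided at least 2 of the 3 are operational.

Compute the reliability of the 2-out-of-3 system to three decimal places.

R = Σ_{i=2}^{3} C(3,i) p^i (1−p)^{3−i} with p = 0.82
C(3,2)·0.82^2·0.18^1 = 0.36310
C(3,3)·0.82^3·0.18^0 = 0.55137
Sum = 0.914

0.914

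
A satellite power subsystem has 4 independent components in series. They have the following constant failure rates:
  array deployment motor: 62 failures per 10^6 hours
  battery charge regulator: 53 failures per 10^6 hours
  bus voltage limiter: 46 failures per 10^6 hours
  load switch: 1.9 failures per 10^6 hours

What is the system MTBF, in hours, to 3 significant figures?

Series of exponential components: λ_sys = Σ λ_i
λ_sys = 0.000062 + 0.000053 + 0.000046 + 0.0000019 = 1.6290e-04 /h
MTBF = 1 / λ_sys = 6140 h

6140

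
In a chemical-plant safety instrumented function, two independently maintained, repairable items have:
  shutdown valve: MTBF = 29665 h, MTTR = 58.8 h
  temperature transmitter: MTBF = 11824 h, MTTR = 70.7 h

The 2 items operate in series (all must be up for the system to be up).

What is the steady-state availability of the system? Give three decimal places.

0.992

A(shutdown valve) = MTBF/(MTBF+MTTR) = 29665/(29665+58.8) = 0.998022
A(temperature transmitter) = MTBF/(MTBF+MTTR) = 11824/(11824+70.7) = 0.994056
Series availability: 0.998022 × 0.994056 = 0.992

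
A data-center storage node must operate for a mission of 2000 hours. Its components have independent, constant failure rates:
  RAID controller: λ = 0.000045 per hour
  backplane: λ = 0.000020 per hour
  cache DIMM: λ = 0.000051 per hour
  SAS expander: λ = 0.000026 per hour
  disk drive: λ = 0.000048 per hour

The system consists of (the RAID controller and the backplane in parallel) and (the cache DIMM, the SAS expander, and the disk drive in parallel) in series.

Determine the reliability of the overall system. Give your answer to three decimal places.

R(RAID controller) = exp(−0.000045 × 2000) = 0.91393
R(backplane) = exp(−0.000020 × 2000) = 0.96079
R(cache DIMM) = exp(−0.000051 × 2000) = 0.90303
R(SAS expander) = exp(−0.000026 × 2000) = 0.94933
R(disk drive) = exp(−0.000048 × 2000) = 0.90846
Parallel (RAID controller and backplane): 1 − (1 − 0.91393)(1 − 0.96079) = 0.99663
Parallel (cache DIMM, SAS expander, and disk drive): 1 − (1 − 0.90303)(1 − 0.94933)(1 − 0.90846) = 0.99955
Series ([0.99663] and [0.99955]): 0.99663 × 0.99955 = 0.996

0.996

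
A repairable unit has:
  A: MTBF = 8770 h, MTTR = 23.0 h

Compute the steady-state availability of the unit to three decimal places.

0.997

A(A) = MTBF/(MTBF+MTTR) = 8770/(8770+23.0) = 0.997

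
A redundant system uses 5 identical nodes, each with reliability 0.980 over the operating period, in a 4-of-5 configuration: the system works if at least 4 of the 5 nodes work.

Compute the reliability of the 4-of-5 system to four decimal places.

0.9962

R = Σ_{i=4}^{5} C(5,i) p^i (1−p)^{5−i} with p = 0.980
C(5,4)·0.980^4·0.020^1 = 0.092237
C(5,5)·0.980^5·0.020^0 = 0.903921
Sum = 0.9962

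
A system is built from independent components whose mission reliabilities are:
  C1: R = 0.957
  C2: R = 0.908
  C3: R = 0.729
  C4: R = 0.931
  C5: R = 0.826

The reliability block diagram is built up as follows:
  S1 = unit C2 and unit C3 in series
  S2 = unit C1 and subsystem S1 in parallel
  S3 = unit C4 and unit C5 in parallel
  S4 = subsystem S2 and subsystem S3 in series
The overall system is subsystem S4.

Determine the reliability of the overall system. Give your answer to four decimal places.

0.9736

Series (C2 and C3): 0.908000 × 0.729000 = 0.661932
Parallel (C1 and [0.661932]): 1 − (1 − 0.957000)(1 − 0.661932) = 0.985463
Parallel (C4 and C5): 1 − (1 − 0.931000)(1 − 0.826000) = 0.987994
Series ([0.985463] and [0.987994]): 0.985463 × 0.987994 = 0.9736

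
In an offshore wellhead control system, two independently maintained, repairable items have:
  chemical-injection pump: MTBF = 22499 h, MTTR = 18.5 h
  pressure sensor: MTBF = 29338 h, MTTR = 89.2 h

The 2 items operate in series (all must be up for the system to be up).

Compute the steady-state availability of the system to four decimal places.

0.9961

A(chemical-injection pump) = MTBF/(MTBF+MTTR) = 22499/(22499+18.5) = 0.999178
A(pressure sensor) = MTBF/(MTBF+MTTR) = 29338/(29338+89.2) = 0.996969
Series availability: 0.999178 × 0.996969 = 0.9961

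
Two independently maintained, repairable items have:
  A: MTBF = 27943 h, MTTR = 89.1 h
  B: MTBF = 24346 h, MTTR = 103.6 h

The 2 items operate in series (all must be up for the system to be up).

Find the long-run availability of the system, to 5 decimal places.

A(A) = MTBF/(MTBF+MTTR) = 27943/(27943+89.1) = 0.996822
A(B) = MTBF/(MTBF+MTTR) = 24346/(24346+103.6) = 0.995763
Series availability: 0.996822 × 0.995763 = 0.99260

0.99260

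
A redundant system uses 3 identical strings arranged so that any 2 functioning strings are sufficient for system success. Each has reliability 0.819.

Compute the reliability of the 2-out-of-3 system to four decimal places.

R = Σ_{i=2}^{3} C(3,i) p^i (1−p)^{3−i} with p = 0.819
C(3,2)·0.819^2·0.181^1 = 0.364223
C(3,3)·0.819^3·0.181^0 = 0.549353
Sum = 0.9136

0.9136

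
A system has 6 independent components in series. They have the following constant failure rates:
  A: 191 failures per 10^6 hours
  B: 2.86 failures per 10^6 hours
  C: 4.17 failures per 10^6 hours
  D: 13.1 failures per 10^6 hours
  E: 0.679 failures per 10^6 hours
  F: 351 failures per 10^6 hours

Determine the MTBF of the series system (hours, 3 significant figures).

Series of exponential components: λ_sys = Σ λ_i
λ_sys = 0.000191 + 0.00000286 + 0.00000417 + 0.0000131 + 0.000000679 + 0.000351 = 5.6281e-04 /h
MTBF = 1 / λ_sys = 1780 h

1780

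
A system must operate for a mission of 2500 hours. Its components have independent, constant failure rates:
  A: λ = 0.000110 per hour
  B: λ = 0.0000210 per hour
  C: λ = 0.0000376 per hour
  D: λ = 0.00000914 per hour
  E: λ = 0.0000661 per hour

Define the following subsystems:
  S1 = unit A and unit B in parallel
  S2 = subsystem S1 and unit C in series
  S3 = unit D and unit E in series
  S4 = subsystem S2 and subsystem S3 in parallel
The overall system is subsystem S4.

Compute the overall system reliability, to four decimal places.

R(A) = exp(−0.000110 × 2500) = 0.759572
R(B) = exp(−0.0000210 × 2500) = 0.948854
R(C) = exp(−0.0000376 × 2500) = 0.910283
R(D) = exp(−0.00000914 × 2500) = 0.977409
R(E) = exp(−0.0000661 × 2500) = 0.847682
Parallel (A and B): 1 − (1 − 0.759572)(1 − 0.948854) = 0.987703
Series ([0.987703] and C): 0.987703 × 0.910283 = 0.899089
Series (D and E): 0.977409 × 0.847682 = 0.828532
Parallel ([0.899089] and [0.828532]): 1 − (1 − 0.899089)(1 − 0.828532) = 0.9827

0.9827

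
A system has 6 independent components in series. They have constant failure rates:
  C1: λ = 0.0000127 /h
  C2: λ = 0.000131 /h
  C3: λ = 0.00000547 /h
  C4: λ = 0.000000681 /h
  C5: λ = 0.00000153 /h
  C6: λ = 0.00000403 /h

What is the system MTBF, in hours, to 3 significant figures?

Series of exponential components: λ_sys = Σ λ_i
λ_sys = 0.0000127 + 0.000131 + 0.00000547 + 0.000000681 + 0.00000153 + 0.00000403 = 1.5541e-04 /h
MTBF = 1 / λ_sys = 6430 h

6430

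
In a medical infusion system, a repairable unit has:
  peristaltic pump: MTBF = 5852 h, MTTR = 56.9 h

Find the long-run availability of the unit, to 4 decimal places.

0.9904

A(peristaltic pump) = MTBF/(MTBF+MTTR) = 5852/(5852+56.9) = 0.9904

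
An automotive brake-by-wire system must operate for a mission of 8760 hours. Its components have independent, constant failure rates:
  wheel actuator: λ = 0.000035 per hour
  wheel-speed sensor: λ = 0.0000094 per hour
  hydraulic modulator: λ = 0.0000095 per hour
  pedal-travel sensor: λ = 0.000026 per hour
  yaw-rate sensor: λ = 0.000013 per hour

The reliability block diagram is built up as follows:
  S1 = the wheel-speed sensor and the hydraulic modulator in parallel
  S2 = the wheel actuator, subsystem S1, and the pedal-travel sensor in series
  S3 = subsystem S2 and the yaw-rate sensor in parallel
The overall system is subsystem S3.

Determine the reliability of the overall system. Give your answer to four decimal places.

0.9550

R(wheel actuator) = exp(−0.000035 × 8760) = 0.735945
R(wheel-speed sensor) = exp(−0.0000094 × 8760) = 0.920955
R(hydraulic modulator) = exp(−0.0000095 × 8760) = 0.920149
R(pedal-travel sensor) = exp(−0.000026 × 8760) = 0.796315
R(yaw-rate sensor) = exp(−0.000013 × 8760) = 0.892365
Parallel (wheel-speed sensor and hydraulic modulator): 1 − (1 − 0.920955)(1 − 0.920149) = 0.993688
Series (wheel actuator, [0.993688], and pedal-travel sensor): 0.735945 × 0.993688 × 0.796315 = 0.582345
Parallel ([0.582345] and yaw-rate sensor): 1 − (1 − 0.582345)(1 − 0.892365) = 0.9550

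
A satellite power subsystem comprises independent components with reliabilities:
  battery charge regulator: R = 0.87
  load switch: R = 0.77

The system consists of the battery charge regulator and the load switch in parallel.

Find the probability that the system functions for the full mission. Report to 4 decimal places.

0.9701

Parallel (battery charge regulator and load switch): 1 − (1 − 0.870000)(1 − 0.770000) = 0.9701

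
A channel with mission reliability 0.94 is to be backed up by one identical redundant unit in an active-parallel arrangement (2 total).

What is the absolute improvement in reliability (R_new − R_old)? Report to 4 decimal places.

0.0564

R_before = 0.94
R_after = 1 − (1 − 0.94)^2 = 0.9964
ΔR = 0.9964 − 0.94 = 0.0564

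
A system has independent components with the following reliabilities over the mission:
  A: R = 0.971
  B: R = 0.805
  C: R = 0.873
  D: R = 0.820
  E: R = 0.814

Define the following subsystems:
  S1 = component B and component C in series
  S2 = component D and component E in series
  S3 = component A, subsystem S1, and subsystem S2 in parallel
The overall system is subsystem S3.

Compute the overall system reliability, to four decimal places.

0.9971

Series (B and C): 0.805000 × 0.873000 = 0.702765
Series (D and E): 0.820000 × 0.814000 = 0.667480
Parallel (A, [0.702765], and [0.667480]): 1 − (1 − 0.971000)(1 − 0.702765)(1 − 0.667480) = 0.9971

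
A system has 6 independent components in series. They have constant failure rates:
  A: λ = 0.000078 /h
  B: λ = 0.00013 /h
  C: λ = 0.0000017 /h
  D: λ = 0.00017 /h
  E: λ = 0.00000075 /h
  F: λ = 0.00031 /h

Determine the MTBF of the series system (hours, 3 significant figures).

1450

Series of exponential components: λ_sys = Σ λ_i
λ_sys = 0.000078 + 0.00013 + 0.0000017 + 0.00017 + 0.00000075 + 0.00031 = 6.9045e-04 /h
MTBF = 1 / λ_sys = 1450 h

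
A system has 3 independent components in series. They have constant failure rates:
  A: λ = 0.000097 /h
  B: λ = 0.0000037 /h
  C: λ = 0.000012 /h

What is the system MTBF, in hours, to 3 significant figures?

Series of exponential components: λ_sys = Σ λ_i
λ_sys = 0.000097 + 0.0000037 + 0.000012 = 1.1270e-04 /h
MTBF = 1 / λ_sys = 8870 h

8870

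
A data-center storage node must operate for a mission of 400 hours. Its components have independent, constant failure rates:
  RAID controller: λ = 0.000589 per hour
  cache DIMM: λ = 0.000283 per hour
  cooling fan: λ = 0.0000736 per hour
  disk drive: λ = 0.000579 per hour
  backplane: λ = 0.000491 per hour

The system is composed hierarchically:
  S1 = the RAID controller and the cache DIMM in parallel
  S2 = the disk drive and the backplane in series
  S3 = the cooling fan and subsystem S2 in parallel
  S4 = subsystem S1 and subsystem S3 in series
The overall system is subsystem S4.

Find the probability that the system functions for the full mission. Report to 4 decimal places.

0.9677

R(RAID controller) = exp(−0.000589 × 400) = 0.790097
R(cache DIMM) = exp(−0.000283 × 400) = 0.892972
R(cooling fan) = exp(−0.0000736 × 400) = 0.970989
R(disk drive) = exp(−0.000579 × 400) = 0.793263
R(backplane) = exp(−0.000491 × 400) = 0.821683
Parallel (RAID controller and cache DIMM): 1 − (1 − 0.790097)(1 − 0.892972) = 0.977535
Series (disk drive and backplane): 0.793263 × 0.821683 = 0.651811
Parallel (cooling fan and [0.651811]): 1 − (1 − 0.970989)(1 − 0.651811) = 0.989899
Series ([0.977535] and [0.989899]): 0.977535 × 0.989899 = 0.9677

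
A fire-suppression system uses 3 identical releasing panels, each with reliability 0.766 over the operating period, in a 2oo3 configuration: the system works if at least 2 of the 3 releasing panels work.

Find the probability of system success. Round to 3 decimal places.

R = Σ_{i=2}^{3} C(3,i) p^i (1−p)^{3−i} with p = 0.766
C(3,2)·0.766^2·0.234^1 = 0.41190
C(3,3)·0.766^3·0.234^0 = 0.44946
Sum = 0.861

0.861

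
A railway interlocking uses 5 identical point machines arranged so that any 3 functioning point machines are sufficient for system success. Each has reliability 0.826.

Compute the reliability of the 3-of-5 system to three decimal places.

R = Σ_{i=3}^{5} C(5,i) p^i (1−p)^{5−i} with p = 0.826
C(5,3)·0.826^3·0.174^2 = 0.17062
C(5,4)·0.826^4·0.174^1 = 0.40499
C(5,5)·0.826^5·0.174^0 = 0.38450
Sum = 0.960

0.960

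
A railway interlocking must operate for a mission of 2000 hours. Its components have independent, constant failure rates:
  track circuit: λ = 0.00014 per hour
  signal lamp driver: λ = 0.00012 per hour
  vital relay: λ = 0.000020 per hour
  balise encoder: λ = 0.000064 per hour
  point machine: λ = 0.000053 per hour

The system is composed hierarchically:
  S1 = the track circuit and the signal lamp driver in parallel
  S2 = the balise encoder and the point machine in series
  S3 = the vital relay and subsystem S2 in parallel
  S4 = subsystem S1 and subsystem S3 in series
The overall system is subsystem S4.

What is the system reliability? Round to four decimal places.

0.9401

R(track circuit) = exp(−0.00014 × 2000) = 0.755784
R(signal lamp driver) = exp(−0.00012 × 2000) = 0.786628
R(vital relay) = exp(−0.000020 × 2000) = 0.960789
R(balise encoder) = exp(−0.000064 × 2000) = 0.879853
R(point machine) = exp(−0.000053 × 2000) = 0.899425
Parallel (track circuit and signal lamp driver): 1 − (1 − 0.755784)(1 − 0.786628) = 0.947891
Series (balise encoder and point machine): 0.879853 × 0.899425 = 0.791362
Parallel (vital relay and [0.791362]): 1 − (1 − 0.960789)(1 − 0.791362) = 0.991819
Series ([0.947891] and [0.991819]): 0.947891 × 0.991819 = 0.9401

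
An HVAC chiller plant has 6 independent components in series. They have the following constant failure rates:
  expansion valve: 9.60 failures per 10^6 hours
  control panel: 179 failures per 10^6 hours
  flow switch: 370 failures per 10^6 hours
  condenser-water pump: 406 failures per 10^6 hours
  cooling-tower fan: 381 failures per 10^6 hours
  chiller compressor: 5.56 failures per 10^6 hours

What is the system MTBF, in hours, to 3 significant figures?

740

Series of exponential components: λ_sys = Σ λ_i
λ_sys = 0.00000960 + 0.000179 + 0.000370 + 0.000406 + 0.000381 + 0.00000556 = 1.3512e-03 /h
MTBF = 1 / λ_sys = 740 h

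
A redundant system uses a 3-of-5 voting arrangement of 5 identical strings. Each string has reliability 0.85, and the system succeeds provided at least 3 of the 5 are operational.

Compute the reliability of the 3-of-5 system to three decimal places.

0.973

R = Σ_{i=3}^{5} C(5,i) p^i (1−p)^{5−i} with p = 0.85
C(5,3)·0.85^3·0.15^2 = 0.13818
C(5,4)·0.85^4·0.15^1 = 0.39150
C(5,5)·0.85^5·0.15^0 = 0.44371
Sum = 0.973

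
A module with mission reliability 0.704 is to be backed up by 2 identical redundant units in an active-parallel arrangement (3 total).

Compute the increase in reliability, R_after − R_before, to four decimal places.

0.2701

R_before = 0.704
R_after = 1 − (1 − 0.704)^3 = 0.9741
ΔR = 0.9741 − 0.704 = 0.2701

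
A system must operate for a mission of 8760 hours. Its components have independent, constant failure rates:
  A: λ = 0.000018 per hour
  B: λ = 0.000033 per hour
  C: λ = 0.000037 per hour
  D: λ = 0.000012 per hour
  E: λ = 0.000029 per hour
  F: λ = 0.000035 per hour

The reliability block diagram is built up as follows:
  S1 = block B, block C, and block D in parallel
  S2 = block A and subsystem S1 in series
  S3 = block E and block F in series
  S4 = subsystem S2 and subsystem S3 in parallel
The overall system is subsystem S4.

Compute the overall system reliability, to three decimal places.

R(A) = exp(−0.000018 × 8760) = 0.85412
R(B) = exp(−0.000033 × 8760) = 0.74895
R(C) = exp(−0.000037 × 8760) = 0.72316
R(D) = exp(−0.000012 × 8760) = 0.90022
R(E) = exp(−0.000029 × 8760) = 0.77566
R(F) = exp(−0.000035 × 8760) = 0.73594
Parallel (B, C, and D): 1 − (1 − 0.74895)(1 − 0.72316)(1 − 0.90022) = 0.99307
Series (A and [0.99307]): 0.85412 × 0.99307 = 0.84820
Series (E and F): 0.77566 × 0.73594 = 0.57084
Parallel ([0.84820] and [0.57084]): 1 − (1 − 0.84820)(1 − 0.57084) = 0.935

0.935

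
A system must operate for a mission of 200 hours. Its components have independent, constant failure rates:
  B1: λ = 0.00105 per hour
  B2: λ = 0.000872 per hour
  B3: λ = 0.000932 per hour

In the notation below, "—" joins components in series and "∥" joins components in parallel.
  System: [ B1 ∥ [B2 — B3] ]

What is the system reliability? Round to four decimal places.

0.9426

R(B1) = exp(−0.00105 × 200) = 0.810584
R(B2) = exp(−0.000872 × 200) = 0.839961
R(B3) = exp(−0.000932 × 200) = 0.829942
Series (B2 and B3): 0.839961 × 0.829942 = 0.697119
Parallel (B1 and [0.697119]): 1 − (1 − 0.810584)(1 − 0.697119) = 0.9426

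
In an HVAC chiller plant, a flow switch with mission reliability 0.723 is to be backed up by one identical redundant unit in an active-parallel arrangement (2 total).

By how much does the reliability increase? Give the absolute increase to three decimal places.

R_before = 0.723
R_after = 1 − (1 − 0.723)^2 = 0.923
ΔR = 0.923 − 0.723 = 0.200

0.200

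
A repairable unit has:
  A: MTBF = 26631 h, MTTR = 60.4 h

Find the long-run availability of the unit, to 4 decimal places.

0.9977

A(A) = MTBF/(MTBF+MTTR) = 26631/(26631+60.4) = 0.9977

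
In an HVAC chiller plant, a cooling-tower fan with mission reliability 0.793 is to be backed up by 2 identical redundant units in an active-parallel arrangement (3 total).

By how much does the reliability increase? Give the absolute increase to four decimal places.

0.1981

R_before = 0.793
R_after = 1 − (1 − 0.793)^3 = 0.9911
ΔR = 0.9911 − 0.793 = 0.1981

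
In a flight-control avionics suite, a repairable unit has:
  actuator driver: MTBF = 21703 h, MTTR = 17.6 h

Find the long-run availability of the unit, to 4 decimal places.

A(actuator driver) = MTBF/(MTBF+MTTR) = 21703/(21703+17.6) = 0.9992

0.9992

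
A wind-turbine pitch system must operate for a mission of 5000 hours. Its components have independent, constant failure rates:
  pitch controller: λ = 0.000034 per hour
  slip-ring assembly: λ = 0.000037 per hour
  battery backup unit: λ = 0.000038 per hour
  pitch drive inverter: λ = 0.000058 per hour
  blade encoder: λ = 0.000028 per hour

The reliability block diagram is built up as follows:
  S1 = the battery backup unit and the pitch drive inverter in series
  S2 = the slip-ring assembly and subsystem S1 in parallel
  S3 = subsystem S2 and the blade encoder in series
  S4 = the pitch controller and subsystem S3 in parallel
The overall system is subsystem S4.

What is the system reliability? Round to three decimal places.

0.971

R(pitch controller) = exp(−0.000034 × 5000) = 0.84366
R(slip-ring assembly) = exp(−0.000037 × 5000) = 0.83110
R(battery backup unit) = exp(−0.000038 × 5000) = 0.82696
R(pitch drive inverter) = exp(−0.000058 × 5000) = 0.74826
R(blade encoder) = exp(−0.000028 × 5000) = 0.86936
Series (battery backup unit and pitch drive inverter): 0.82696 × 0.74826 = 0.61878
Parallel (slip-ring assembly and [0.61878]): 1 − (1 − 0.83110)(1 − 0.61878) = 0.93561
Series ([0.93561] and blade encoder): 0.93561 × 0.86936 = 0.81338
Parallel (pitch controller and [0.81338]): 1 − (1 − 0.84366)(1 − 0.81338) = 0.971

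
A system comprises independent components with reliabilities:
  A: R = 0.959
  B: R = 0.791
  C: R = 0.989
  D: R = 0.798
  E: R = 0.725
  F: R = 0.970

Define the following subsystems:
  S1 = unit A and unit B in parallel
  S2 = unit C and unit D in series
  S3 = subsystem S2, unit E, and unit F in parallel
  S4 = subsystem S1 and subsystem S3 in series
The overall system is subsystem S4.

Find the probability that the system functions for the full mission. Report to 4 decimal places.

Parallel (A and B): 1 − (1 − 0.959000)(1 − 0.791000) = 0.991431
Series (C and D): 0.989000 × 0.798000 = 0.789222
Parallel ([0.789222], E, and F): 1 − (1 − 0.789222)(1 − 0.725000)(1 − 0.970000) = 0.998261
Series ([0.991431] and [0.998261]): 0.991431 × 0.998261 = 0.9897

0.9897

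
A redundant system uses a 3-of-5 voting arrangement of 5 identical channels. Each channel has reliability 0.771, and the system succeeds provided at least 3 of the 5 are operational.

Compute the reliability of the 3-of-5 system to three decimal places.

R = Σ_{i=3}^{5} C(5,i) p^i (1−p)^{5−i} with p = 0.771
C(5,3)·0.771^3·0.229^2 = 0.24034
C(5,4)·0.771^4·0.229^1 = 0.40460
C(5,5)·0.771^5·0.229^0 = 0.27244
Sum = 0.917

0.917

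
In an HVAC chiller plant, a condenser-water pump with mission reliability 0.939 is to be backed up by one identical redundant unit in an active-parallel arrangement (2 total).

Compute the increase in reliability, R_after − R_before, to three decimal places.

R_before = 0.939
R_after = 1 − (1 − 0.939)^2 = 0.996
ΔR = 0.996 − 0.939 = 0.057

0.057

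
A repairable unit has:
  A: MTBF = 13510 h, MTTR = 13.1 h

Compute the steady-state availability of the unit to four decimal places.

0.9990

A(A) = MTBF/(MTBF+MTTR) = 13510/(13510+13.1) = 0.9990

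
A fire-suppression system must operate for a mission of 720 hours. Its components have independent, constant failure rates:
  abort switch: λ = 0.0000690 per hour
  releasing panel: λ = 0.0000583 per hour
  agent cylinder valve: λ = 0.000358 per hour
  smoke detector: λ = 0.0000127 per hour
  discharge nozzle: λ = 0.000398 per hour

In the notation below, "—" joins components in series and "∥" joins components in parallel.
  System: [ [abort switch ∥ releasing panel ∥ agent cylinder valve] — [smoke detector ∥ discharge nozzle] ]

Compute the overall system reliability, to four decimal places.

0.9973

R(abort switch) = exp(−0.0000690 × 720) = 0.951534
R(releasing panel) = exp(−0.0000583 × 720) = 0.958893
R(agent cylinder valve) = exp(−0.000358 × 720) = 0.772781
R(smoke detector) = exp(−0.0000127 × 720) = 0.990898
R(discharge nozzle) = exp(−0.000398 × 720) = 0.750842
Parallel (abort switch, releasing panel, and agent cylinder valve): 1 − (1 − 0.951534)(1 − 0.958893)(1 − 0.772781) = 0.999547
Parallel (smoke detector and discharge nozzle): 1 − (1 − 0.990898)(1 − 0.750842) = 0.997732
Series ([0.999547] and [0.997732]): 0.999547 × 0.997732 = 0.9973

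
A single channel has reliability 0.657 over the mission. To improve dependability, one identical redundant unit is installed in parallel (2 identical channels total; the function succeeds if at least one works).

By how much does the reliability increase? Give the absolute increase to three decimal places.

0.225

R_before = 0.657
R_after = 1 − (1 − 0.657)^2 = 0.882
ΔR = 0.882 − 0.657 = 0.225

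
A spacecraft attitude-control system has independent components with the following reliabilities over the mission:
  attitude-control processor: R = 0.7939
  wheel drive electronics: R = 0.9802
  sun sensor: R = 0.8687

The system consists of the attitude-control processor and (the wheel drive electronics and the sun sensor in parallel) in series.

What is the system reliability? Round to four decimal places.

Parallel (wheel drive electronics and sun sensor): 1 − (1 − 0.980200)(1 − 0.868700) = 0.997400
Series (attitude-control processor and [0.997400]): 0.793900 × 0.997400 = 0.7918

0.7918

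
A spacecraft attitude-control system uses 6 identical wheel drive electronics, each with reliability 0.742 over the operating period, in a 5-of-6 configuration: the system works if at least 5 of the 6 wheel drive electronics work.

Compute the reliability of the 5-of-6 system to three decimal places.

0.515

R = Σ_{i=5}^{6} C(6,i) p^i (1−p)^{6−i} with p = 0.742
C(6,5)·0.742^5·0.258^1 = 0.34817
C(6,6)·0.742^6·0.258^0 = 0.16689
Sum = 0.515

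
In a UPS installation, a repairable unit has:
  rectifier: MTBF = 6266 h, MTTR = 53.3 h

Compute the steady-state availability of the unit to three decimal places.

0.992

A(rectifier) = MTBF/(MTBF+MTTR) = 6266/(6266+53.3) = 0.992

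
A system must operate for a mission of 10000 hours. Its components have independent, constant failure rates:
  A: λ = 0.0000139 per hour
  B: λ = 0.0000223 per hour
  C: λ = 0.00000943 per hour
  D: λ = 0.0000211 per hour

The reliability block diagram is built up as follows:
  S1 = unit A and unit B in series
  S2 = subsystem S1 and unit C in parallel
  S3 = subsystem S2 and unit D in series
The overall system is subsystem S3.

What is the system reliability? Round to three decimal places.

R(A) = exp(−0.0000139 × 10000) = 0.87023
R(B) = exp(−0.0000223 × 10000) = 0.80011
R(C) = exp(−0.00000943 × 10000) = 0.91001
R(D) = exp(−0.0000211 × 10000) = 0.80977
Series (A and B): 0.87023 × 0.80011 = 0.69628
Parallel ([0.69628] and C): 1 − (1 − 0.69628)(1 − 0.91001) = 0.97267
Series ([0.97267] and D): 0.97267 × 0.80977 = 0.788

0.788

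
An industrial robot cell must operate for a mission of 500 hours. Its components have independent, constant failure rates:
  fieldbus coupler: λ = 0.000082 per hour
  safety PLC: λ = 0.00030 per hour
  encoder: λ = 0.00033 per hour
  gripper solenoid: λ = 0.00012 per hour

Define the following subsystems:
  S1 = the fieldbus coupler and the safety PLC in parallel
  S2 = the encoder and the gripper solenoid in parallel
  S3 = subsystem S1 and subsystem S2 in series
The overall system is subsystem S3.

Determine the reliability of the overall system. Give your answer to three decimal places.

R(fieldbus coupler) = exp(−0.000082 × 500) = 0.95983
R(safety PLC) = exp(−0.00030 × 500) = 0.86071
R(encoder) = exp(−0.00033 × 500) = 0.84789
R(gripper solenoid) = exp(−0.00012 × 500) = 0.94176
Parallel (fieldbus coupler and safety PLC): 1 − (1 − 0.95983)(1 − 0.86071) = 0.99440
Parallel (encoder and gripper solenoid): 1 − (1 − 0.84789)(1 − 0.94176) = 0.99114
Series ([0.99440] and [0.99114]): 0.99440 × 0.99114 = 0.986

0.986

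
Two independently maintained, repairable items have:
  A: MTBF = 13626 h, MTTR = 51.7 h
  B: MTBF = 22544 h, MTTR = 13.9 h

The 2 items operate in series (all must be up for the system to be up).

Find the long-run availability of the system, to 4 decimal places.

0.9956

A(A) = MTBF/(MTBF+MTTR) = 13626/(13626+51.7) = 0.996220
A(B) = MTBF/(MTBF+MTTR) = 22544/(22544+13.9) = 0.999384
Series availability: 0.996220 × 0.999384 = 0.9956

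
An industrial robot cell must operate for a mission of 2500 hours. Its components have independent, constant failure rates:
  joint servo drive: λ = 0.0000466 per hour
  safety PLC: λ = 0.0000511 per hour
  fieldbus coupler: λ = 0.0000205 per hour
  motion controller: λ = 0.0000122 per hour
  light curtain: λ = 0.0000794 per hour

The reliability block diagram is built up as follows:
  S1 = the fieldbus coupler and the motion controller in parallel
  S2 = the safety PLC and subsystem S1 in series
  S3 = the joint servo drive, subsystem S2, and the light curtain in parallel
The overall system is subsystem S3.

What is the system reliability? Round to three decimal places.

0.998

R(joint servo drive) = exp(−0.0000466 × 2500) = 0.89003
R(safety PLC) = exp(−0.0000511 × 2500) = 0.88007
R(fieldbus coupler) = exp(−0.0000205 × 2500) = 0.95004
R(motion controller) = exp(−0.0000122 × 2500) = 0.96996
R(light curtain) = exp(−0.0000794 × 2500) = 0.81996
Parallel (fieldbus coupler and motion controller): 1 − (1 − 0.95004)(1 − 0.96996) = 0.99850
Series (safety PLC and [0.99850]): 0.88007 × 0.99850 = 0.87875
Parallel (joint servo drive, [0.87875], and light curtain): 1 − (1 − 0.89003)(1 − 0.87875)(1 − 0.81996) = 0.998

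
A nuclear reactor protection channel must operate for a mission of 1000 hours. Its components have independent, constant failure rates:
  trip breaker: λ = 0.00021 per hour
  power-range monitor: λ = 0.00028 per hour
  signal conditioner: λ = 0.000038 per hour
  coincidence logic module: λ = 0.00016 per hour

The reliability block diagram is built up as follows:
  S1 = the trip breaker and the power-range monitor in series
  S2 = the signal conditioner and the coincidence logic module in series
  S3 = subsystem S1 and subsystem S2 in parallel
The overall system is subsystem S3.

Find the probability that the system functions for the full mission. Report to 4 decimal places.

R(trip breaker) = exp(−0.00021 × 1000) = 0.810584
R(power-range monitor) = exp(−0.00028 × 1000) = 0.755784
R(signal conditioner) = exp(−0.000038 × 1000) = 0.962713
R(coincidence logic module) = exp(−0.00016 × 1000) = 0.852144
Series (trip breaker and power-range monitor): 0.810584 × 0.755784 = 0.612626
Series (signal conditioner and coincidence logic module): 0.962713 × 0.852144 = 0.820370
Parallel ([0.612626] and [0.820370]): 1 − (1 − 0.612626)(1 − 0.820370) = 0.9304

0.9304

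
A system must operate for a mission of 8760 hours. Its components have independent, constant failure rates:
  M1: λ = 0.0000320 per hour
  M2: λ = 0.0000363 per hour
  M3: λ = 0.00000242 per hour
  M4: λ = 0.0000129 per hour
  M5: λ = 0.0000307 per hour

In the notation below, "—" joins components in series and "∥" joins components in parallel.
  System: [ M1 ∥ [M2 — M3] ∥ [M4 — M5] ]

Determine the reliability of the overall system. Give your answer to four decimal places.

R(M1) = exp(−0.0000320 × 8760) = 0.755542
R(M2) = exp(−0.0000363 × 8760) = 0.727612
R(M3) = exp(−0.00000242 × 8760) = 0.979024
R(M4) = exp(−0.0000129 × 8760) = 0.893147
R(M5) = exp(−0.0000307 × 8760) = 0.764195
Series (M2 and M3): 0.727612 × 0.979024 = 0.712350
Series (M4 and M5): 0.893147 × 0.764195 = 0.682538
Parallel (M1, [0.712350], and [0.682538]): 1 − (1 − 0.755542)(1 − 0.712350)(1 − 0.682538) = 0.9777

0.9777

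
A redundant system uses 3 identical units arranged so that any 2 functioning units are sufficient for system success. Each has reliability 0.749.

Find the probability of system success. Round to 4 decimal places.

0.8426

R = Σ_{i=2}^{3} C(3,i) p^i (1−p)^{3−i} with p = 0.749
C(3,2)·0.749^2·0.251^1 = 0.422434
C(3,3)·0.749^3·0.251^0 = 0.420190
Sum = 0.8426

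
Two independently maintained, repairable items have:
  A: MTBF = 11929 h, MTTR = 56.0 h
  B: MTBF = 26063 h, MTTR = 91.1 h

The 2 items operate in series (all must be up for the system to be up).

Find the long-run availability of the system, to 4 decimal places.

A(A) = MTBF/(MTBF+MTTR) = 11929/(11929+56.0) = 0.995327
A(B) = MTBF/(MTBF+MTTR) = 26063/(26063+91.1) = 0.996517
Series availability: 0.995327 × 0.996517 = 0.9919

0.9919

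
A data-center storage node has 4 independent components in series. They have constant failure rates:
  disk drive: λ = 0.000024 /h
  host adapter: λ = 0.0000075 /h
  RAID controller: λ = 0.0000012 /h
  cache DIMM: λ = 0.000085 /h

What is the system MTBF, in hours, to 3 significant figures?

Series of exponential components: λ_sys = Σ λ_i
λ_sys = 0.000024 + 0.0000075 + 0.0000012 + 0.000085 = 1.1770e-04 /h
MTBF = 1 / λ_sys = 8500 h

8500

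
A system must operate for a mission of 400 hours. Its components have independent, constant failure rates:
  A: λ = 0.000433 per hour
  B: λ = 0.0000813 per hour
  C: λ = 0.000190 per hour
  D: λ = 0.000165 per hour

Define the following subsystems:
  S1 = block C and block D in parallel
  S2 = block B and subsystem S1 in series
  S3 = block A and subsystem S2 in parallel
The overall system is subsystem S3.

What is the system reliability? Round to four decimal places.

R(A) = exp(−0.000433 × 400) = 0.840969
R(B) = exp(−0.0000813 × 400) = 0.968003
R(C) = exp(−0.000190 × 400) = 0.926816
R(D) = exp(−0.000165 × 400) = 0.936131
Parallel (C and D): 1 − (1 − 0.926816)(1 − 0.936131) = 0.995326
Series (B and [0.995326]): 0.968003 × 0.995326 = 0.963479
Parallel (A and [0.963479]): 1 − (1 − 0.840969)(1 − 0.963479) = 0.9942

0.9942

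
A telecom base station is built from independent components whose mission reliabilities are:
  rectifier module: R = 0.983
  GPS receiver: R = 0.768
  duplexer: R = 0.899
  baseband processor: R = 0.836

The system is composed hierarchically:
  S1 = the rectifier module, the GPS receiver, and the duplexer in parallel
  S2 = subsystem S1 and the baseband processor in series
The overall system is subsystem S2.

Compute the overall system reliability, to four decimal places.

0.8357

Parallel (rectifier module, GPS receiver, and duplexer): 1 − (1 − 0.983000)(1 − 0.768000)(1 − 0.899000) = 0.999602
Series ([0.999602] and baseband processor): 0.999602 × 0.836000 = 0.8357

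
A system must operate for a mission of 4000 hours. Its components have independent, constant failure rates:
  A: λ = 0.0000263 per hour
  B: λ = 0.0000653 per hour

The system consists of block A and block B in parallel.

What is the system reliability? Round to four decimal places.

0.9770

R(A) = exp(−0.0000263 × 4000) = 0.900144
R(B) = exp(−0.0000653 × 4000) = 0.770127
Parallel (A and B): 1 − (1 − 0.900144)(1 − 0.770127) = 0.9770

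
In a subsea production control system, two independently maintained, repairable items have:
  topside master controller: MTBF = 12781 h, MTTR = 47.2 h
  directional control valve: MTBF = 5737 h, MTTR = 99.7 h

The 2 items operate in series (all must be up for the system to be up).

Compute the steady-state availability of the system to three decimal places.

A(topside master controller) = MTBF/(MTBF+MTTR) = 12781/(12781+47.2) = 0.996321
A(directional control valve) = MTBF/(MTBF+MTTR) = 5737/(5737+99.7) = 0.982918
Series availability: 0.996321 × 0.982918 = 0.979

0.979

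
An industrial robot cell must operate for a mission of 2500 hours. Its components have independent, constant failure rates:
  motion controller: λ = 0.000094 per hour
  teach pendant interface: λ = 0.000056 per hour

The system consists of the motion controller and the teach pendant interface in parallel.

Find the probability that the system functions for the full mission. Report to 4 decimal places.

R(motion controller) = exp(−0.000094 × 2500) = 0.790571
R(teach pendant interface) = exp(−0.000056 × 2500) = 0.869358
Parallel (motion controller and teach pendant interface): 1 − (1 − 0.790571)(1 − 0.869358) = 0.9726

0.9726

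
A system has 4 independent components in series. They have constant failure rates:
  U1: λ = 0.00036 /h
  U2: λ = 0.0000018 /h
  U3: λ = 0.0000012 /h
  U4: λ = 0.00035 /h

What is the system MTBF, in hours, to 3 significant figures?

1400

Series of exponential components: λ_sys = Σ λ_i
λ_sys = 0.00036 + 0.0000018 + 0.0000012 + 0.00035 = 7.1300e-04 /h
MTBF = 1 / λ_sys = 1400 h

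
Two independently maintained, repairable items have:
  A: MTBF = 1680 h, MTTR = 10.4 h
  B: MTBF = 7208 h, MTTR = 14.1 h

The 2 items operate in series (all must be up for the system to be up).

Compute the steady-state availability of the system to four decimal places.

A(A) = MTBF/(MTBF+MTTR) = 1680/(1680+10.4) = 0.993848
A(B) = MTBF/(MTBF+MTTR) = 7208/(7208+14.1) = 0.998048
Series availability: 0.993848 × 0.998048 = 0.9919

0.9919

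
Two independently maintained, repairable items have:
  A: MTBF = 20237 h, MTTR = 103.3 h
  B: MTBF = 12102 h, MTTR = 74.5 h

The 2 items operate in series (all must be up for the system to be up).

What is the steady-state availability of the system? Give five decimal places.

0.98883

A(A) = MTBF/(MTBF+MTTR) = 20237/(20237+103.3) = 0.994921
A(B) = MTBF/(MTBF+MTTR) = 12102/(12102+74.5) = 0.993882
Series availability: 0.994921 × 0.993882 = 0.98883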